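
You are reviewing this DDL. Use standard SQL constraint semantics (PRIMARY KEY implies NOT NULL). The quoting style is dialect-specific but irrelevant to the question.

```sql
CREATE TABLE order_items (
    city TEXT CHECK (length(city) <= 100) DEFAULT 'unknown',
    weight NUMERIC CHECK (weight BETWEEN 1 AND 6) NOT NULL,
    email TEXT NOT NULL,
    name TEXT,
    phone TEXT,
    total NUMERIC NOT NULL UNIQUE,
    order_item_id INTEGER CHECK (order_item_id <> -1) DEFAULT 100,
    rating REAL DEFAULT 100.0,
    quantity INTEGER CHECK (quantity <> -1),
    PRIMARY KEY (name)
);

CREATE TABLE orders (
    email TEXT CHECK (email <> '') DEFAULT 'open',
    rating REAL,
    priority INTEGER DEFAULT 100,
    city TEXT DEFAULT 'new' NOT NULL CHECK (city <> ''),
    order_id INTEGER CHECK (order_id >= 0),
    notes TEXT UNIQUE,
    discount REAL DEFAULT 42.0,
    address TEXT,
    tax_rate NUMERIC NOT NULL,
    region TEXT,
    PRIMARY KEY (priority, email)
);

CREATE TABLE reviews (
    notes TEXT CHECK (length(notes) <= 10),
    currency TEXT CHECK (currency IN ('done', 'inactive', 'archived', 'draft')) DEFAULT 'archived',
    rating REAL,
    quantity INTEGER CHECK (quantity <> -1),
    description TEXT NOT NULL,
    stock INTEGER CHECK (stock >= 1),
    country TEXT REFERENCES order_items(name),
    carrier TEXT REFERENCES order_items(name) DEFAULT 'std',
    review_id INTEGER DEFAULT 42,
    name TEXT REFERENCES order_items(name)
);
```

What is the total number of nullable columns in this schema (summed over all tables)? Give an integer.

order_items: 5 nullable (city, phone, order_item_id, rating, quantity — PK (name) and explicit NOT NULL columns excluded).
orders: 6 nullable (rating, order_id, notes, discount, address, region — PK (priority, email) and explicit NOT NULL columns excluded).
reviews: 9 nullable (notes, currency, rating, quantity, stock, country, carrier, review_id, name — PK none and explicit NOT NULL columns excluded).
Total: 5 + 6 + 9 = 20.

20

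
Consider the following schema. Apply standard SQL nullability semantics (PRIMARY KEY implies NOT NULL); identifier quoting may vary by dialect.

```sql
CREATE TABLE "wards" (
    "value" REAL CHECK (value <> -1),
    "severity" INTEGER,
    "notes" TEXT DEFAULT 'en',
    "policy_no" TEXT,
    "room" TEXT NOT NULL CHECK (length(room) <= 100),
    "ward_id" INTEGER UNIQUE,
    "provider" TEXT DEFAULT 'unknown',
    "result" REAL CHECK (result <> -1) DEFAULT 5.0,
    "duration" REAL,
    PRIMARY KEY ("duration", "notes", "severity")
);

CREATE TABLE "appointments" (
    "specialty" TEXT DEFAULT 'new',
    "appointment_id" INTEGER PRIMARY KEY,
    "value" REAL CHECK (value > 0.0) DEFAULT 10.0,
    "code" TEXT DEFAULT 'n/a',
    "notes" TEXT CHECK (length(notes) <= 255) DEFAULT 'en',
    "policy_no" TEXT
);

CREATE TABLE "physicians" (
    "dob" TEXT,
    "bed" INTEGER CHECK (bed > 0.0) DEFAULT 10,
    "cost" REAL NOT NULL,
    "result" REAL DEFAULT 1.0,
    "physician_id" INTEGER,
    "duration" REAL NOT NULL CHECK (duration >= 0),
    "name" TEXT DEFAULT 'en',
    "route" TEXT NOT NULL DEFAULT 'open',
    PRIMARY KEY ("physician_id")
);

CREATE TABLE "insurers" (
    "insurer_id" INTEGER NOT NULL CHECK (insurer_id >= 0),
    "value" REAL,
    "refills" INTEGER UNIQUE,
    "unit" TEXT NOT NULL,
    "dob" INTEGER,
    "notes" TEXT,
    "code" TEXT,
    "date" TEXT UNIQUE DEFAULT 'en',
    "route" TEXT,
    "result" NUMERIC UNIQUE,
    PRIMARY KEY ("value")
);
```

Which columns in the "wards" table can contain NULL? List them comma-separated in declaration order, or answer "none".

- value: CHECK does not forbid NULL (a CHECK constraint passes when its expression is NULL) → nullable.
- severity: part of the PRIMARY KEY, which implies NOT NULL → not nullable.
- notes: part of the PRIMARY KEY, which implies NOT NULL → not nullable.
- policy_no: no NOT NULL constraint applies → nullable.
- room: declared NOT NULL → not nullable.
- ward_id: UNIQUE does not imply NOT NULL → nullable.
- provider: DEFAULT only fills an omitted column; an explicit NULL is still allowed → nullable.
- result: CHECK does not forbid NULL (a CHECK constraint passes when its expression is NULL) → nullable.
- duration: part of the PRIMARY KEY, which implies NOT NULL → not nullable.

value, policy_no, ward_id, provider, result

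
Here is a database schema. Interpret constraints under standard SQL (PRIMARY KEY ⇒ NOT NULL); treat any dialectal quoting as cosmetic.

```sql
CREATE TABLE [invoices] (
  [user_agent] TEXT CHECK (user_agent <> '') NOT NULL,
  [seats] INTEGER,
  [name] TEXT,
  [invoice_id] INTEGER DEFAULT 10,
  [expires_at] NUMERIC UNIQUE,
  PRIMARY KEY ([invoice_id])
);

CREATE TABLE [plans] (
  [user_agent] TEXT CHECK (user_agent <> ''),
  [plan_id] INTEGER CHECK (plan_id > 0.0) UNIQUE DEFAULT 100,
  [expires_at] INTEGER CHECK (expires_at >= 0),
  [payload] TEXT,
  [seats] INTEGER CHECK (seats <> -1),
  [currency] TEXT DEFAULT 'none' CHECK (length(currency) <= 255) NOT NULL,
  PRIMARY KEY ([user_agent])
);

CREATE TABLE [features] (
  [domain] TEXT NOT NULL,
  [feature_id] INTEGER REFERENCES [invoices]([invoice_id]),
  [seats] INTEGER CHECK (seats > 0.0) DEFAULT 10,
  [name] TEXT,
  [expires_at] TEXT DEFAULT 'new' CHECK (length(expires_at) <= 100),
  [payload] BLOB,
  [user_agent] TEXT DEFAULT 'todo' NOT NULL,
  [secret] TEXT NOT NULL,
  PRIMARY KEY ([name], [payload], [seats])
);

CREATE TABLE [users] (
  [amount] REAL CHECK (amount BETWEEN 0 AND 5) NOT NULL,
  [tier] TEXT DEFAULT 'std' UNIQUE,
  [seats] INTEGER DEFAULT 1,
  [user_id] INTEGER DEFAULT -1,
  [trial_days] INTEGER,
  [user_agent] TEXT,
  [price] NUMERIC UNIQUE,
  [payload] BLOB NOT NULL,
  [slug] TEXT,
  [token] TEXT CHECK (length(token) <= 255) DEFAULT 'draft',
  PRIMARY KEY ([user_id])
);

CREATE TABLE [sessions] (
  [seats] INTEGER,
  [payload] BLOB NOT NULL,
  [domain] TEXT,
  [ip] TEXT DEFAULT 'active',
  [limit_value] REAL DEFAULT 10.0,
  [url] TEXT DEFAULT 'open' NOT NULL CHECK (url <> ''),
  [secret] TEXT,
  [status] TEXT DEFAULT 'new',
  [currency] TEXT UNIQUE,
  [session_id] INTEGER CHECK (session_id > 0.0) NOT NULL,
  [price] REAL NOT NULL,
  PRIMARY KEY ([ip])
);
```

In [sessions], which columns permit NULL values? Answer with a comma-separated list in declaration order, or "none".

seats, domain, limit_value, secret, status, currency

- seats: no NOT NULL constraint applies → nullable.
- payload: declared NOT NULL → not nullable.
- domain: no NOT NULL constraint applies → nullable.
- ip: part of the PRIMARY KEY, which implies NOT NULL → not nullable.
- limit_value: DEFAULT only fills an omitted column; an explicit NULL is still allowed → nullable.
- url: declared NOT NULL → not nullable.
- secret: no NOT NULL constraint applies → nullable.
- status: DEFAULT only fills an omitted column; an explicit NULL is still allowed → nullable.
- currency: UNIQUE does not imply NOT NULL → nullable.
- session_id: declared NOT NULL → not nullable.
- price: declared NOT NULL → not nullable.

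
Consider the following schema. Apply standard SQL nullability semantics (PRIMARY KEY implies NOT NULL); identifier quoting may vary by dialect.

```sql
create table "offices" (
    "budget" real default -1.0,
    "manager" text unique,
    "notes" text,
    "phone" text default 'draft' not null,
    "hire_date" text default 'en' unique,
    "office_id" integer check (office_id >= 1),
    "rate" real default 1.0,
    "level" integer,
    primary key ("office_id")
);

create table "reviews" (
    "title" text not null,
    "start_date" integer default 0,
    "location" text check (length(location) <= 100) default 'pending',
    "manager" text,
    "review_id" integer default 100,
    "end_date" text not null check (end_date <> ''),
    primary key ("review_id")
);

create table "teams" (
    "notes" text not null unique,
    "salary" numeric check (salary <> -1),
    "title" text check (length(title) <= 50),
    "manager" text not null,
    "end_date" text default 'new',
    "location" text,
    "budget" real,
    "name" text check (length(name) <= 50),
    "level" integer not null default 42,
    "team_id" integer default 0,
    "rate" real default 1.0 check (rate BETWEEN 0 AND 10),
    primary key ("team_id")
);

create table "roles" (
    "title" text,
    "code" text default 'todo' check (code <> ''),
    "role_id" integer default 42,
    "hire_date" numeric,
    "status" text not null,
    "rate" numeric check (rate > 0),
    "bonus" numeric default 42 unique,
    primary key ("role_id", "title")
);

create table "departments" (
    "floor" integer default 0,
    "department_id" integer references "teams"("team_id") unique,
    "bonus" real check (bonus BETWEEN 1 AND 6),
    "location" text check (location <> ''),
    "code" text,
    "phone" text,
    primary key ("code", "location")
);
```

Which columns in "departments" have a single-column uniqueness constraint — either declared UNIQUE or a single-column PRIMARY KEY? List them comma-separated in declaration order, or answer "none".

department_id

- floor: no UNIQUE or single-column PK constraint.
- department_id: declared UNIQUE → unique.
- bonus: no UNIQUE or single-column PK constraint.
- location: part of a composite PRIMARY KEY — only the tuple is unique, not this column on its own.
- code: part of a composite PRIMARY KEY — only the tuple is unique, not this column on its own.
- phone: no UNIQUE or single-column PK constraint.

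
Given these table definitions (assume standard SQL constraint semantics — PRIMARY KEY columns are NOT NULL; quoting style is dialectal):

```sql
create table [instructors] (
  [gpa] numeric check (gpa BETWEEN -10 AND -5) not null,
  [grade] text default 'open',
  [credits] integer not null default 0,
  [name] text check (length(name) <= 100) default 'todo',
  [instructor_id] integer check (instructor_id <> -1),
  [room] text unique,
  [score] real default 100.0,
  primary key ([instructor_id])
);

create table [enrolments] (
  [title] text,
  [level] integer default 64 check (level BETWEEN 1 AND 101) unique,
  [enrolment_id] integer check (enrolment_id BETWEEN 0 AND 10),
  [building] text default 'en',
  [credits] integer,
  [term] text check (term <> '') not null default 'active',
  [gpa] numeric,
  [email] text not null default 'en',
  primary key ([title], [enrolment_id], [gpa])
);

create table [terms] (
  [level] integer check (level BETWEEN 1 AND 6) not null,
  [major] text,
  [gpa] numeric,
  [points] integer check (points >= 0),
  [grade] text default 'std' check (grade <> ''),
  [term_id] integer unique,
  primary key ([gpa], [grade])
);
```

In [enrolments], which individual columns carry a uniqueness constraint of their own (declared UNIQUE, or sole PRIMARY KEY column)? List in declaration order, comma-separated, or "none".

level

- title: part of a composite PRIMARY KEY — only the tuple is unique, not this column on its own.
- level: declared UNIQUE → unique.
- enrolment_id: part of a composite PRIMARY KEY — only the tuple is unique, not this column on its own.
- building: no UNIQUE or single-column PK constraint.
- credits: no UNIQUE or single-column PK constraint.
- term: no UNIQUE or single-column PK constraint.
- gpa: part of a composite PRIMARY KEY — only the tuple is unique, not this column on its own.
- email: no UNIQUE or single-column PK constraint.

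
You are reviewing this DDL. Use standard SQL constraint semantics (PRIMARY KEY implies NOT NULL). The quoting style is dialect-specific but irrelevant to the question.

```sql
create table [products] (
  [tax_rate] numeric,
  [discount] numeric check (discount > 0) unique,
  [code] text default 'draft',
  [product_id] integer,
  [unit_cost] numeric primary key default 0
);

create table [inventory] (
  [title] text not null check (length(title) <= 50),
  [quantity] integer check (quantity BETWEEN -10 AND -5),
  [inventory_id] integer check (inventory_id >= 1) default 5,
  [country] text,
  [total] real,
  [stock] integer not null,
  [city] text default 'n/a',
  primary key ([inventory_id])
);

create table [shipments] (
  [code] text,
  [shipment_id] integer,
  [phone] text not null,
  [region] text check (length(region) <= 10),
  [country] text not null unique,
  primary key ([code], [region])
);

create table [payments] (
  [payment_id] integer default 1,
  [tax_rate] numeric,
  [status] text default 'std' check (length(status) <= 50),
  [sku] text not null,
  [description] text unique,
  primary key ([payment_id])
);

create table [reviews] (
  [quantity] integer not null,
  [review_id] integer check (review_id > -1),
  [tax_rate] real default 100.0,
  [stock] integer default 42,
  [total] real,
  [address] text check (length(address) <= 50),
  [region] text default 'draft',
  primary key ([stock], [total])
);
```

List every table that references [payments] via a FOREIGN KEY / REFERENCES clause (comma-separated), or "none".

none

No REFERENCES clause anywhere in the schema names payments.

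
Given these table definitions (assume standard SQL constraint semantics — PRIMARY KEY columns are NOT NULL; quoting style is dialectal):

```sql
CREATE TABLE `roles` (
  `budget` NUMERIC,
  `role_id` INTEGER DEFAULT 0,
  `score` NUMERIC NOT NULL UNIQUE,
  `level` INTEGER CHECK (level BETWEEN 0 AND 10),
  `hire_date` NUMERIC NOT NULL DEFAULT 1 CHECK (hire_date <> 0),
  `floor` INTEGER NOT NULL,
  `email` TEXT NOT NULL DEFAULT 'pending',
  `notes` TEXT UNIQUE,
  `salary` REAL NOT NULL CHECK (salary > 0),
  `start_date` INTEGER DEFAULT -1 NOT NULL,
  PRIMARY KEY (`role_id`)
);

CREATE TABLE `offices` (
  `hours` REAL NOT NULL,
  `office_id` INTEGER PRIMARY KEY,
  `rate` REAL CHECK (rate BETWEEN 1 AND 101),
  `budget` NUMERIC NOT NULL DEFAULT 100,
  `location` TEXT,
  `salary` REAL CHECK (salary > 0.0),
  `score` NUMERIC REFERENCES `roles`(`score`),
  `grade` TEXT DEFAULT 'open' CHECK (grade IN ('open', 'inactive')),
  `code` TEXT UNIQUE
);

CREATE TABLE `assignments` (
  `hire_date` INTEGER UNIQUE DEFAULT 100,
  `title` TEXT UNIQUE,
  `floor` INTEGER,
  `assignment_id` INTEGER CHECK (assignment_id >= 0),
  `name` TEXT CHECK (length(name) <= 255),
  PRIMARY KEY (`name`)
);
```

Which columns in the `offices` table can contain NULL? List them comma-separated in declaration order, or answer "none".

rate, location, salary, score, grade, code

- hours: declared NOT NULL → not nullable.
- office_id: part of the PRIMARY KEY, which implies NOT NULL → not nullable.
- rate: CHECK does not forbid NULL (a CHECK constraint passes when its expression is NULL) → nullable.
- budget: declared NOT NULL → not nullable.
- location: no NOT NULL constraint applies → nullable.
- salary: CHECK does not forbid NULL (a CHECK constraint passes when its expression is NULL) → nullable.
- score: a foreign key column may be NULL unless separately constrained → nullable.
- grade: CHECK does not forbid NULL (a CHECK constraint passes when its expression is NULL) → nullable.
- code: UNIQUE does not imply NOT NULL → nullable.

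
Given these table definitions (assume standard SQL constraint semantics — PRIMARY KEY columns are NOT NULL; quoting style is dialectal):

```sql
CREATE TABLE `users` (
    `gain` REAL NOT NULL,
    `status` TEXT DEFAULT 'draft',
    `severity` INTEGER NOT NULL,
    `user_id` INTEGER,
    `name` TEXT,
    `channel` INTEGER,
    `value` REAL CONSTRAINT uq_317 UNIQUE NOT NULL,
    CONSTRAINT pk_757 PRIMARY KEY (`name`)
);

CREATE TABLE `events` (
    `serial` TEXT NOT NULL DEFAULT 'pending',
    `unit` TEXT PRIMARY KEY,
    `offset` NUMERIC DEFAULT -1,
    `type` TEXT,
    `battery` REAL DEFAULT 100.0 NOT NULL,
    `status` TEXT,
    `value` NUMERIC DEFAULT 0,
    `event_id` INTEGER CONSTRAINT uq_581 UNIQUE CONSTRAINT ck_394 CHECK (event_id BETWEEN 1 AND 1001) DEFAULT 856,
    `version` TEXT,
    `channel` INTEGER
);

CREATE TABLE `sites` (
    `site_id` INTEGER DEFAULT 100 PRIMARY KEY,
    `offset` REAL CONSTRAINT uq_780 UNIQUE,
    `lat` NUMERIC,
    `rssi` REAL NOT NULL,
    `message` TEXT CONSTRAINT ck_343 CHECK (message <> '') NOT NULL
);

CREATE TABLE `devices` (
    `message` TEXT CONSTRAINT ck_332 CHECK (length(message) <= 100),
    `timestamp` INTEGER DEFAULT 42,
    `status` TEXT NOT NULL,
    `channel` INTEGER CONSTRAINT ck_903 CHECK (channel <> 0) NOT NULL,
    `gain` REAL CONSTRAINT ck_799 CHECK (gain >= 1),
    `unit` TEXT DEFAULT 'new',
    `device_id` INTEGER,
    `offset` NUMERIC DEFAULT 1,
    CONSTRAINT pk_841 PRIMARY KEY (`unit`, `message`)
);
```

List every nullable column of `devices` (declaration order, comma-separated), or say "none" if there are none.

- message: part of the PRIMARY KEY, which implies NOT NULL → not nullable.
- timestamp: DEFAULT only fills an omitted column; an explicit NULL is still allowed → nullable.
- status: declared NOT NULL → not nullable.
- channel: declared NOT NULL → not nullable.
- gain: CHECK does not forbid NULL (a CHECK constraint passes when its expression is NULL) → nullable.
- unit: part of the PRIMARY KEY, which implies NOT NULL → not nullable.
- device_id: no NOT NULL constraint applies → nullable.
- offset: DEFAULT only fills an omitted column; an explicit NULL is still allowed → nullable.

timestamp, gain, device_id, offset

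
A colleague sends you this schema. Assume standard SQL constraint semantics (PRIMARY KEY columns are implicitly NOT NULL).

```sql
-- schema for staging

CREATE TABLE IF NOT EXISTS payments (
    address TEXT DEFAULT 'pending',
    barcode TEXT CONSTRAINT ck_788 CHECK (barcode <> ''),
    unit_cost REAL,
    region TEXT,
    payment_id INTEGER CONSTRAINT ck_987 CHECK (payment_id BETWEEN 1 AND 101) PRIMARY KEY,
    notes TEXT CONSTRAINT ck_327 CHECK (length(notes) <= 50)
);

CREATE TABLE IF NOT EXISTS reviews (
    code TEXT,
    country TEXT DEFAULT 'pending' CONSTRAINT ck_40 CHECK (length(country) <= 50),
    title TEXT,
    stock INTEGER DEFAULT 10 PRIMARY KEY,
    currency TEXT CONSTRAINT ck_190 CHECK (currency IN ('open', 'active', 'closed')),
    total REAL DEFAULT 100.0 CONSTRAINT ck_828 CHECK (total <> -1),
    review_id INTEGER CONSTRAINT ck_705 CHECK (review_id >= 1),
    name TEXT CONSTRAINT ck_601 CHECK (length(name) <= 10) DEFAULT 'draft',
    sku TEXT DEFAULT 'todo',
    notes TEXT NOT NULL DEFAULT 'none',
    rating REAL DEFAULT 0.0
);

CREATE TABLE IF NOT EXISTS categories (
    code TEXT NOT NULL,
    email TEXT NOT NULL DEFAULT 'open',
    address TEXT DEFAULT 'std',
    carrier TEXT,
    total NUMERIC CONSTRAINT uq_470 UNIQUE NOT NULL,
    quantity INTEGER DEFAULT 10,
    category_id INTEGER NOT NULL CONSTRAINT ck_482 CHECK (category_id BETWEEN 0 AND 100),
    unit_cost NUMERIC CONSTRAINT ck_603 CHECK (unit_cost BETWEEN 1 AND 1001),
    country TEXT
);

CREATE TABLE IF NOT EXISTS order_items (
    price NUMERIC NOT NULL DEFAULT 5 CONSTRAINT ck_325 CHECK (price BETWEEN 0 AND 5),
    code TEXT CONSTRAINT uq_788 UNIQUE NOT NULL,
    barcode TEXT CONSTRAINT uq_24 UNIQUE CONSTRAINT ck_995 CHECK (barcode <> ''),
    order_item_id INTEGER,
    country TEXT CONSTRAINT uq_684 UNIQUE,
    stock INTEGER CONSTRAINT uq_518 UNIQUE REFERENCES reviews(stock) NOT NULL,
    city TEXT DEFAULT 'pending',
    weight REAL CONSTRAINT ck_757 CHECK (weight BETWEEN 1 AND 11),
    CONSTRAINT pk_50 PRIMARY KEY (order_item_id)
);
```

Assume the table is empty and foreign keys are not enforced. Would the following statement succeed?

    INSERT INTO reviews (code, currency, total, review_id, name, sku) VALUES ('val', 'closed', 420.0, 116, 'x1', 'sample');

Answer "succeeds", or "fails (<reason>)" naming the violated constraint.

NOT NULL columns: notes defaults to 'none'; stock defaults to 10.
CHECK constraints: 'closed' satisfies (currency IN ('open', 'active', 'closed')); 420.0 satisfies (total <> -1); 116 satisfies (review_id >= 1); 'x1' satisfies (length(name) <= 10).
No constraint is violated.

succeeds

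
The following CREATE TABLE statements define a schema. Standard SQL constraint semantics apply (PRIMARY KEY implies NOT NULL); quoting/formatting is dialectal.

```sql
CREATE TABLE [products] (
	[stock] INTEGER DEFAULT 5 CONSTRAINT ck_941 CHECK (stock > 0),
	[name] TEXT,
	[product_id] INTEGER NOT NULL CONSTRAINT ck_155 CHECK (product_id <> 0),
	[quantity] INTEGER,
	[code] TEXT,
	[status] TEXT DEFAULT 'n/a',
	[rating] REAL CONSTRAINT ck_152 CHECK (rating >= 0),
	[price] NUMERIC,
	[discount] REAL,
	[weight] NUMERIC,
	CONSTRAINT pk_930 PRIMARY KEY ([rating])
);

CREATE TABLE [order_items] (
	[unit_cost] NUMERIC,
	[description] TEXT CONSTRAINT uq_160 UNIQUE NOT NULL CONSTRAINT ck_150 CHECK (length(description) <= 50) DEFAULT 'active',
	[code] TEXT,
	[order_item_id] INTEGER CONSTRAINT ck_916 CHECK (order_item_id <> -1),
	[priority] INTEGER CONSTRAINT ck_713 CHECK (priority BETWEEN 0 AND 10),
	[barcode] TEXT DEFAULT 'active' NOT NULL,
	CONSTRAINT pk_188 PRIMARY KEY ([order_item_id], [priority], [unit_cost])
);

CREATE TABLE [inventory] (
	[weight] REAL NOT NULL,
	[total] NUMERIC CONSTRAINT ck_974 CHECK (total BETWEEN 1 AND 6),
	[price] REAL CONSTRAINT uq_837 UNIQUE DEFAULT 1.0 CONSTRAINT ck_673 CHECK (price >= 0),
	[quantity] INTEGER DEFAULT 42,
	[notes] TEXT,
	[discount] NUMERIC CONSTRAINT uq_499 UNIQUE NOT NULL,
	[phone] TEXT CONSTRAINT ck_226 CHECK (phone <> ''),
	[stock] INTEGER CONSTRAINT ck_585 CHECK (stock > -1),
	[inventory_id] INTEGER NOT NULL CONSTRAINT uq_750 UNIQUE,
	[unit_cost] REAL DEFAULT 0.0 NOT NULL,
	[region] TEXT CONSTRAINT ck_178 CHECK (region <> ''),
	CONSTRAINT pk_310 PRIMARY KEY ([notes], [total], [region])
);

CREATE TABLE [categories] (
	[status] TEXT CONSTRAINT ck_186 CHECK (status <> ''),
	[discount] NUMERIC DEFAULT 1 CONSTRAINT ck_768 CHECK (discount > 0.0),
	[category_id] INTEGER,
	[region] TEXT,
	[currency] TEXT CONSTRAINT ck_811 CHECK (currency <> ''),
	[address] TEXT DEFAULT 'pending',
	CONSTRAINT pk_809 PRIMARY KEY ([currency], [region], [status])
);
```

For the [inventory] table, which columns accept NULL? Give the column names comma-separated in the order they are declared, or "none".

- weight: declared NOT NULL → not nullable.
- total: part of the PRIMARY KEY, which implies NOT NULL → not nullable.
- price: CHECK does not forbid NULL (a CHECK constraint passes when its expression is NULL) → nullable.
- quantity: DEFAULT only fills an omitted column; an explicit NULL is still allowed → nullable.
- notes: part of the PRIMARY KEY, which implies NOT NULL → not nullable.
- discount: declared NOT NULL → not nullable.
- phone: CHECK does not forbid NULL (a CHECK constraint passes when its expression is NULL) → nullable.
- stock: CHECK does not forbid NULL (a CHECK constraint passes when its expression is NULL) → nullable.
- inventory_id: declared NOT NULL → not nullable.
- unit_cost: declared NOT NULL → not nullable.
- region: part of the PRIMARY KEY, which implies NOT NULL → not nullable.

price, quantity, phone, stock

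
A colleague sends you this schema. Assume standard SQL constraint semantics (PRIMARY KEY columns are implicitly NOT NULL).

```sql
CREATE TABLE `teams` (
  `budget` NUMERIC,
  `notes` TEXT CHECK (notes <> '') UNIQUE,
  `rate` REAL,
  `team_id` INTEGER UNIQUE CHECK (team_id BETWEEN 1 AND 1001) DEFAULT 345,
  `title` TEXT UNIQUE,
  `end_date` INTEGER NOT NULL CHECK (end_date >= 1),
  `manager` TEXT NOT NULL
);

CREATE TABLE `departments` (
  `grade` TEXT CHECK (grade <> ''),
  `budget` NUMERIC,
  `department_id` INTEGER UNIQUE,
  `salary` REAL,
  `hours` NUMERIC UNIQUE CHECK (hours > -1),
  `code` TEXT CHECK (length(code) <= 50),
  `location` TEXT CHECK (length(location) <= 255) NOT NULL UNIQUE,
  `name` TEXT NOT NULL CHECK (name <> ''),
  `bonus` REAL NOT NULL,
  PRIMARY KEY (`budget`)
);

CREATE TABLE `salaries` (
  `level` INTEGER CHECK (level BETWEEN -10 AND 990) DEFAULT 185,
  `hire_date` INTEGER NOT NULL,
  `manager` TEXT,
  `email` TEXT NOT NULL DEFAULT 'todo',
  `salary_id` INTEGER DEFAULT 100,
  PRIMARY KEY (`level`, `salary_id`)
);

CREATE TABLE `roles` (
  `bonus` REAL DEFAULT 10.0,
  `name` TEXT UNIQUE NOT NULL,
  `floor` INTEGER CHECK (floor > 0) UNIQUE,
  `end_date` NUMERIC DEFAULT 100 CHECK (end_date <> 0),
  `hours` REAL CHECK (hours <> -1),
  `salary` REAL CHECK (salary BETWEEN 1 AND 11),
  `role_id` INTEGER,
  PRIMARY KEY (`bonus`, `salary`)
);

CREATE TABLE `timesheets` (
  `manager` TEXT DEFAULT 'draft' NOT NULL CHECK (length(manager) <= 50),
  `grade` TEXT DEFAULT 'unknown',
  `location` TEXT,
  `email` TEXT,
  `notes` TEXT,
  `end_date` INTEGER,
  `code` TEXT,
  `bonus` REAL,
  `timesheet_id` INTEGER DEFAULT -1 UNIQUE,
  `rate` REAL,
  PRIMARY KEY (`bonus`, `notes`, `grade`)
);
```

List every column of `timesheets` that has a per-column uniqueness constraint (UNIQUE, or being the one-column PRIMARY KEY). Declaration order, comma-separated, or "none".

- manager: no UNIQUE or single-column PK constraint.
- grade: part of a composite PRIMARY KEY — only the tuple is unique, not this column on its own.
- location: no UNIQUE or single-column PK constraint.
- email: no UNIQUE or single-column PK constraint.
- notes: part of a composite PRIMARY KEY — only the tuple is unique, not this column on its own.
- end_date: no UNIQUE or single-column PK constraint.
- code: no UNIQUE or single-column PK constraint.
- bonus: part of a composite PRIMARY KEY — only the tuple is unique, not this column on its own.
- timesheet_id: declared UNIQUE → unique.
- rate: no UNIQUE or single-column PK constraint.

timesheet_id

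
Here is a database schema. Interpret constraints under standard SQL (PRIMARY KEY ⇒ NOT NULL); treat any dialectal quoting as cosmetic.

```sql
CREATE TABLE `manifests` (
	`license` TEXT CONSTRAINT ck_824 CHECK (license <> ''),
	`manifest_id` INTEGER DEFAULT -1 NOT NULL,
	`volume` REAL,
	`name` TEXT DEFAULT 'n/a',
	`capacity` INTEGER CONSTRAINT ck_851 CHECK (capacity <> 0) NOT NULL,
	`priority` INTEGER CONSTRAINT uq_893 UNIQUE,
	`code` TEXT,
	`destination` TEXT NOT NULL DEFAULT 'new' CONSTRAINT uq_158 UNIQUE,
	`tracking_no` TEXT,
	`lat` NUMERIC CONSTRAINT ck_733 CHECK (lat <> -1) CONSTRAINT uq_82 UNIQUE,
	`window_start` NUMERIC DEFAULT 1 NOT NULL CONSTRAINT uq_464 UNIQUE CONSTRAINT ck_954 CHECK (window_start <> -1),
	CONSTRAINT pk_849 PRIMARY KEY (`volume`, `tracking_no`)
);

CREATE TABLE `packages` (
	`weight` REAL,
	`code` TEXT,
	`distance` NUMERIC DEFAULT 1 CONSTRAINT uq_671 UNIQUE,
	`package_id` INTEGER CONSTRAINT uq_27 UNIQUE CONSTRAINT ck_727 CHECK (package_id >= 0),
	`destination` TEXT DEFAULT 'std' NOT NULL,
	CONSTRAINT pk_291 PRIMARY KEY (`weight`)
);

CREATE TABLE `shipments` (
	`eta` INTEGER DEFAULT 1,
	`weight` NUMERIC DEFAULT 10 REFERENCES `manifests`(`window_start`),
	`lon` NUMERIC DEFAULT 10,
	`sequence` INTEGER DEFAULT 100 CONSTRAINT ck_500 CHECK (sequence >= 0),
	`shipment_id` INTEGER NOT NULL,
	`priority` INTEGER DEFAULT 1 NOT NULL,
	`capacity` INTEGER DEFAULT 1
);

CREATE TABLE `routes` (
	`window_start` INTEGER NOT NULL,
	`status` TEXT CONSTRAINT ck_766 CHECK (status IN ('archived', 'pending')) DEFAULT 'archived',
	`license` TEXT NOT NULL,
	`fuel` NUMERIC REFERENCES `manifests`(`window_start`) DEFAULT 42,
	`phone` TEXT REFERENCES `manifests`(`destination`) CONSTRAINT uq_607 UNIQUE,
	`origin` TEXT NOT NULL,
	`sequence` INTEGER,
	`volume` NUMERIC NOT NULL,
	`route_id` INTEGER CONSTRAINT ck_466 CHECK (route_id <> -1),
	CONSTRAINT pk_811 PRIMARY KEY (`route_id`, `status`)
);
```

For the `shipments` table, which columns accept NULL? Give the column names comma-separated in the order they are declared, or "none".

eta, weight, lon, sequence, capacity

- eta: DEFAULT only fills an omitted column; an explicit NULL is still allowed → nullable.
- weight: a foreign key column may be NULL unless separately constrained → nullable.
- lon: DEFAULT only fills an omitted column; an explicit NULL is still allowed → nullable.
- sequence: CHECK does not forbid NULL (a CHECK constraint passes when its expression is NULL) → nullable.
- shipment_id: declared NOT NULL → not nullable.
- priority: declared NOT NULL → not nullable.
- capacity: DEFAULT only fills an omitted column; an explicit NULL is still allowed → nullable.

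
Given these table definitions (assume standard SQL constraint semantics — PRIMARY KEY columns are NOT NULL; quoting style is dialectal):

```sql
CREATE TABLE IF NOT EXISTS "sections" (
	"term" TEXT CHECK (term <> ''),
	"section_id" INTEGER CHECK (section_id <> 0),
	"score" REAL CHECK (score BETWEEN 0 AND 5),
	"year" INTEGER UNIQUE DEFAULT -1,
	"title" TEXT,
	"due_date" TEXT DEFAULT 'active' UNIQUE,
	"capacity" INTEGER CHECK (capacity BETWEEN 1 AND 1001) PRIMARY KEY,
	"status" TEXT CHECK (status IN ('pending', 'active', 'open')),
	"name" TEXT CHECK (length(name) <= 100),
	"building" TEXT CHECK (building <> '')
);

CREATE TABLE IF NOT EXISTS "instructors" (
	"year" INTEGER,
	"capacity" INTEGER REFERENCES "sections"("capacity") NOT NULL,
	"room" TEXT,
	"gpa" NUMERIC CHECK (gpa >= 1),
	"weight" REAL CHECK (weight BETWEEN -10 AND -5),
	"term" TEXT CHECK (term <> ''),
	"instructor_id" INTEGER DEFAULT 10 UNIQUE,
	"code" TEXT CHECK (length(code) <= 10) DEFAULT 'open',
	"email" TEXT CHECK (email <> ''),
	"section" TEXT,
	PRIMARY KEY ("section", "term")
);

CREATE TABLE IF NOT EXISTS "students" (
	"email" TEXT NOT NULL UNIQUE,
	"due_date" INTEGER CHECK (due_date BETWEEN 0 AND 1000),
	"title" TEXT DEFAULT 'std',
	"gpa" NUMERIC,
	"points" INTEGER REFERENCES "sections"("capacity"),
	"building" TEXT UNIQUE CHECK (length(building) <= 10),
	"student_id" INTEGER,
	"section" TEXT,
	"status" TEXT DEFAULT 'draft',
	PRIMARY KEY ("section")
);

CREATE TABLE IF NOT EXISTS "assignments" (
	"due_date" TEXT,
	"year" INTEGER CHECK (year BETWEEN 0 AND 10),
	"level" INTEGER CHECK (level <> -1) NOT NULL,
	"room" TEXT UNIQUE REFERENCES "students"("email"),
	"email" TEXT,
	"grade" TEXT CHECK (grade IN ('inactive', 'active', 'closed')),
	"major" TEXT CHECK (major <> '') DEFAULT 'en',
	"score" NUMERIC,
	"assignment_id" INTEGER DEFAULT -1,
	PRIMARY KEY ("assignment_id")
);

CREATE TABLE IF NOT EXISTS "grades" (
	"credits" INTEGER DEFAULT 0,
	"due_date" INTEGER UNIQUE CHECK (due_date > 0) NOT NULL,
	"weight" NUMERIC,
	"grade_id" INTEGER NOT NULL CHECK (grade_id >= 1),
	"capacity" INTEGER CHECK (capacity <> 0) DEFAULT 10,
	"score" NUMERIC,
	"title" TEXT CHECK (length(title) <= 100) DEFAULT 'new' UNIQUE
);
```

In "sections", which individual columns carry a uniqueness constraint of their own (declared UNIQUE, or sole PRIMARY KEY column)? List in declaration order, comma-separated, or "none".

- term: no UNIQUE or single-column PK constraint.
- section_id: no UNIQUE or single-column PK constraint.
- score: no UNIQUE or single-column PK constraint.
- year: declared UNIQUE → unique.
- title: no UNIQUE or single-column PK constraint.
- due_date: declared UNIQUE → unique.
- capacity: single-column PRIMARY KEY → unique.
- status: no UNIQUE or single-column PK constraint.
- name: no UNIQUE or single-column PK constraint.
- building: no UNIQUE or single-column PK constraint.

year, due_date, capacity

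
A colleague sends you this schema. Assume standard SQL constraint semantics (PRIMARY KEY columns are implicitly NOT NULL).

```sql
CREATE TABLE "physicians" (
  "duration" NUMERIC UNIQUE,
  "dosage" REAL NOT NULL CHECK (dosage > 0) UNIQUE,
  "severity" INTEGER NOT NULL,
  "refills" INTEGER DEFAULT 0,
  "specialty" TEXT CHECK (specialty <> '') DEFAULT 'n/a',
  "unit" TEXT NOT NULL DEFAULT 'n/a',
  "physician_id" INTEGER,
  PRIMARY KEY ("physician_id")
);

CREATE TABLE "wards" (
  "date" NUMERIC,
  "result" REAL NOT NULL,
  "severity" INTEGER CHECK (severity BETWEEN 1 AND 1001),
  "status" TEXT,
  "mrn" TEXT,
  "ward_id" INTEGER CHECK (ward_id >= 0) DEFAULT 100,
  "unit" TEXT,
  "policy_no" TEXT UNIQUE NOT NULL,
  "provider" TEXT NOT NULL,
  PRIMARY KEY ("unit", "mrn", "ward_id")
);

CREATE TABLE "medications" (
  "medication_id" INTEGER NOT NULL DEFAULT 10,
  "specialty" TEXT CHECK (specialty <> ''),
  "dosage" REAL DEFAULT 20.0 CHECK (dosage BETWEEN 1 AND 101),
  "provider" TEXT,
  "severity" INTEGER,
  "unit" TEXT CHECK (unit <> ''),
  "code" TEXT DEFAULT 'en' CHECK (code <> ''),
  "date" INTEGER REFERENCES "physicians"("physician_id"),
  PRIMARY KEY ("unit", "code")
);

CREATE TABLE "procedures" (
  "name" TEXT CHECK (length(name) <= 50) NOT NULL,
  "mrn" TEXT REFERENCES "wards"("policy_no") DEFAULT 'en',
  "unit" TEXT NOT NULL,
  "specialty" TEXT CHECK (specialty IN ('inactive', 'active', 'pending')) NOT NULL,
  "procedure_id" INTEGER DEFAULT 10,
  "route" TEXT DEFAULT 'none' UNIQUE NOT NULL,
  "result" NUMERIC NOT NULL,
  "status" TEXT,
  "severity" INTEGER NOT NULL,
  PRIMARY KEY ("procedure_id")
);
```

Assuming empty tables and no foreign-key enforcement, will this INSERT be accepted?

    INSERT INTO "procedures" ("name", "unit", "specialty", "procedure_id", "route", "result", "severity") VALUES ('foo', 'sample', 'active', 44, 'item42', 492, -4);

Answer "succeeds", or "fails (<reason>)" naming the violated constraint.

NOT NULL columns: name is supplied; procedure_id is supplied; result is supplied; route is supplied; severity is supplied; specialty is supplied; unit is supplied.
CHECK constraints: 'foo' satisfies (length(name) <= 50); 'active' satisfies (specialty IN ('inactive', 'active', 'pending')).
No constraint is violated.

succeeds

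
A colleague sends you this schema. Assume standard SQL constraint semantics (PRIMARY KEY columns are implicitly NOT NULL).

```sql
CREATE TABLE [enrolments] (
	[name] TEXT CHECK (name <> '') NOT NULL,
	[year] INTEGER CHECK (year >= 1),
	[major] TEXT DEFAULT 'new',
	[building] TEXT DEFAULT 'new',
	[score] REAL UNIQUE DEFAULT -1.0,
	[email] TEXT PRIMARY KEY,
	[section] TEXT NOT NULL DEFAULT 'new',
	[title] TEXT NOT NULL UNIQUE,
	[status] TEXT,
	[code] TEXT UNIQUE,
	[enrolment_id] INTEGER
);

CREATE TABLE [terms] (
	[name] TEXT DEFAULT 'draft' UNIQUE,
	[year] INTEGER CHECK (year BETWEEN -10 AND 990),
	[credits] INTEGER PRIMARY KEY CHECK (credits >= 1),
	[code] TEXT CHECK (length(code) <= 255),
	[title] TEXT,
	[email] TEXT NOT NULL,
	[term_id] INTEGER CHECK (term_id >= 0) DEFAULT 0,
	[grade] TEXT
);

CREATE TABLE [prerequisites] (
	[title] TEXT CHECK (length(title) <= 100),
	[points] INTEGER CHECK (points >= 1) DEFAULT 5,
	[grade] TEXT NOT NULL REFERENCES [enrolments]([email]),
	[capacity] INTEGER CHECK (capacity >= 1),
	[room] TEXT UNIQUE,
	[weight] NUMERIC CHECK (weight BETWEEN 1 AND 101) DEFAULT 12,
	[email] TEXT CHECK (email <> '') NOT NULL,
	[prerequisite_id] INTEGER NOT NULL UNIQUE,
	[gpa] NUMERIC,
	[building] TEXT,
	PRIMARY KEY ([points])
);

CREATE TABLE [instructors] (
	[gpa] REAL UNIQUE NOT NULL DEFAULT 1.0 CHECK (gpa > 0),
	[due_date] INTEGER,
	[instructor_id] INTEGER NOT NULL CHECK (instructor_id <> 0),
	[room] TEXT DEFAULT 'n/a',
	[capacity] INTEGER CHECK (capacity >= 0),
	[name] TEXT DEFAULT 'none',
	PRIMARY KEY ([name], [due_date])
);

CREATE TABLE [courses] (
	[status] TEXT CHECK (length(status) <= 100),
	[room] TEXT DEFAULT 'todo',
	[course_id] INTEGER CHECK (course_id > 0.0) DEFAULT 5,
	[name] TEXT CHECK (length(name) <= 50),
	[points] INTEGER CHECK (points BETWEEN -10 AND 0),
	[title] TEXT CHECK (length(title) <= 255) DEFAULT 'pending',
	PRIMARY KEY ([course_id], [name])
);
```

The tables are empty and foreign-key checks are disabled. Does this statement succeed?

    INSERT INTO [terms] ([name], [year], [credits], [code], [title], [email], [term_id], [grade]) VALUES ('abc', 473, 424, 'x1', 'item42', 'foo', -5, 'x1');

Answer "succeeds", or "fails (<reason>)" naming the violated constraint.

The value -5 for term_id violates CHECK (term_id >= 0).

fails (CHECK on term_id)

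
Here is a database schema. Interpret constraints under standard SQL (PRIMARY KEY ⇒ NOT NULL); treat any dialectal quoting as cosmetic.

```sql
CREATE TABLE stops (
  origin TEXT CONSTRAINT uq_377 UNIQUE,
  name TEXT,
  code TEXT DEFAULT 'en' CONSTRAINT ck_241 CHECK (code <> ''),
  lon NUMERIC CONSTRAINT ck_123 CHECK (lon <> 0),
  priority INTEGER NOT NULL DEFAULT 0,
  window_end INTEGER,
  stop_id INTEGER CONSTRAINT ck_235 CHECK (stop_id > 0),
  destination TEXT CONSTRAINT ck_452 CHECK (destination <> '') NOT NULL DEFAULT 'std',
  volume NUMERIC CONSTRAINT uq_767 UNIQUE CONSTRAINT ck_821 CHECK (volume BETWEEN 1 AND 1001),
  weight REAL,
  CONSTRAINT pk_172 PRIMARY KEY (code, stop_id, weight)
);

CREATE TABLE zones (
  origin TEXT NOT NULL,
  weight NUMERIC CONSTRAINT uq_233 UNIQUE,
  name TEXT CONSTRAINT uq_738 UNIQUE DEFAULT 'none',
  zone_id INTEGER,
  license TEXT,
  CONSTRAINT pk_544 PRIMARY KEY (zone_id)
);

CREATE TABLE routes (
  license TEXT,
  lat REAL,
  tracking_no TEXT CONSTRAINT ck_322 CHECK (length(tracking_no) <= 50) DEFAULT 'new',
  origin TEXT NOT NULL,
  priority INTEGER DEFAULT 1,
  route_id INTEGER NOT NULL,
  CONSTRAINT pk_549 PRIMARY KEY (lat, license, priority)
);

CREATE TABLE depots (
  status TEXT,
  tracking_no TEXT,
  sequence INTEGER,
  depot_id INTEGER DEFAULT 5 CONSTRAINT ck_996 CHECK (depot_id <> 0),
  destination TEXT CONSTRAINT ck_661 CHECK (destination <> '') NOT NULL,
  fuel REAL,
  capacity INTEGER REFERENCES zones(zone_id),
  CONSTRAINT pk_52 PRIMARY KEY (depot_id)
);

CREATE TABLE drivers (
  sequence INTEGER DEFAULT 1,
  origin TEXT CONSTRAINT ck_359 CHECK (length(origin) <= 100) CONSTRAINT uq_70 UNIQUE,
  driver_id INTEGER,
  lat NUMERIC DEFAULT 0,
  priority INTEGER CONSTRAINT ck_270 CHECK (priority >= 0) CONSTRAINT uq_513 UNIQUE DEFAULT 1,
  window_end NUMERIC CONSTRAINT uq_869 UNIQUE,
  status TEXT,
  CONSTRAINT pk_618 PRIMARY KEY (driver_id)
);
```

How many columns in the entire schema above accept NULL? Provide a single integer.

stops: 5 nullable (origin, name, lon, window_end, volume — PK (code, stop_id, weight) and explicit NOT NULL columns excluded).
zones: 3 nullable (weight, name, license — PK (zone_id) and explicit NOT NULL columns excluded).
routes: 1 nullable (tracking_no — PK (lat, license, priority) and explicit NOT NULL columns excluded).
depots: 5 nullable (status, tracking_no, sequence, fuel, capacity — PK (depot_id) and explicit NOT NULL columns excluded).
drivers: 6 nullable (sequence, origin, lat, priority, window_end, status — PK (driver_id) and explicit NOT NULL columns excluded).
Total: 5 + 3 + 1 + 5 + 6 = 20.

20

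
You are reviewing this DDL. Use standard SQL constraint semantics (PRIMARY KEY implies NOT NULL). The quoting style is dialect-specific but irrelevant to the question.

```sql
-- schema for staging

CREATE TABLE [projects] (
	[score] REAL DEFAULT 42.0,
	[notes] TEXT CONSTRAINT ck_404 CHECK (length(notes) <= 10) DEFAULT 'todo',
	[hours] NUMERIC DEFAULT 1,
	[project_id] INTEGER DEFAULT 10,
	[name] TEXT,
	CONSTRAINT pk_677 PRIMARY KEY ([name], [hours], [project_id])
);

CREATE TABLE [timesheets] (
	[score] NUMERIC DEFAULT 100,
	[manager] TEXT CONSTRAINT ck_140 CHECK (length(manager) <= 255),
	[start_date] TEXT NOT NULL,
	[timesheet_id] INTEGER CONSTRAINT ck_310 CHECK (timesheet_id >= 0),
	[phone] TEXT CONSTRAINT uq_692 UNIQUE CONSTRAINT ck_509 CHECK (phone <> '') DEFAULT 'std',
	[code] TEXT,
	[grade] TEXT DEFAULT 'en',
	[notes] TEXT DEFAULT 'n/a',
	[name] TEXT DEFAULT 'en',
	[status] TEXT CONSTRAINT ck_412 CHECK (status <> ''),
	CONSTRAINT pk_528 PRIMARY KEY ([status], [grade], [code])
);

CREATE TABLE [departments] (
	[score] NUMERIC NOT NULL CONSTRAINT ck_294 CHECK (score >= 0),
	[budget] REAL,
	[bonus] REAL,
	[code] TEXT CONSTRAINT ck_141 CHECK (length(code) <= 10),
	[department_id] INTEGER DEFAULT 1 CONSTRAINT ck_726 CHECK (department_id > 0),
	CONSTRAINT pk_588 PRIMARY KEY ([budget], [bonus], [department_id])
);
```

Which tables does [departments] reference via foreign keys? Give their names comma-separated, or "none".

none

No column in departments has a REFERENCES clause.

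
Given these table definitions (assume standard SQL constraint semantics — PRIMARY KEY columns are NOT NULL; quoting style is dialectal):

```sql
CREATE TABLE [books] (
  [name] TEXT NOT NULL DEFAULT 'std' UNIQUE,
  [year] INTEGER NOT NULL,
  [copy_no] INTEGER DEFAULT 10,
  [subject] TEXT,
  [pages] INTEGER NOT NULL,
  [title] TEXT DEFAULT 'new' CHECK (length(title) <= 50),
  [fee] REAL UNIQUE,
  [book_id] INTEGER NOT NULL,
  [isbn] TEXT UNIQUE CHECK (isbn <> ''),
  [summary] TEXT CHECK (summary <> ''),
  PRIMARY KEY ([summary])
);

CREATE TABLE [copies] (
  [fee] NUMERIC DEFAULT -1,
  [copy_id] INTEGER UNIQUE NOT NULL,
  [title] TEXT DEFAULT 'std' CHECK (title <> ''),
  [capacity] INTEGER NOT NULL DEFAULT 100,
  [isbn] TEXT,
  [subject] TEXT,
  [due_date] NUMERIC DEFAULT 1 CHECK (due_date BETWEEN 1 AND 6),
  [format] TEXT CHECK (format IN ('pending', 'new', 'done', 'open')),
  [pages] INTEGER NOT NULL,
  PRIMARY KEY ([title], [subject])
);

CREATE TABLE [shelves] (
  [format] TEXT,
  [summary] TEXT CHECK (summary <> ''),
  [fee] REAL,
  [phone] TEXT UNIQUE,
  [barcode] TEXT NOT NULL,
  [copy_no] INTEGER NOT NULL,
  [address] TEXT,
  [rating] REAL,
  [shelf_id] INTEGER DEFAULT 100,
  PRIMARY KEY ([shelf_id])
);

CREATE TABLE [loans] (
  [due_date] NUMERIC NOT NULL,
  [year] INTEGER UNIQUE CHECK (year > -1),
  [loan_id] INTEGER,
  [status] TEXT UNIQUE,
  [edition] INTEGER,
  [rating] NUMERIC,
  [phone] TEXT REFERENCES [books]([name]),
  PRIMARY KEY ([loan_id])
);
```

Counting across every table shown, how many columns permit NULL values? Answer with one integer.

20

books: 5 nullable (copy_no, subject, title, fee, isbn — PK (summary) and explicit NOT NULL columns excluded).
copies: 4 nullable (fee, isbn, due_date, format — PK (title, subject) and explicit NOT NULL columns excluded).
shelves: 6 nullable (format, summary, fee, phone, address, rating — PK (shelf_id) and explicit NOT NULL columns excluded).
loans: 5 nullable (year, status, edition, rating, phone — PK (loan_id) and explicit NOT NULL columns excluded).
Total: 5 + 4 + 6 + 5 = 20.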